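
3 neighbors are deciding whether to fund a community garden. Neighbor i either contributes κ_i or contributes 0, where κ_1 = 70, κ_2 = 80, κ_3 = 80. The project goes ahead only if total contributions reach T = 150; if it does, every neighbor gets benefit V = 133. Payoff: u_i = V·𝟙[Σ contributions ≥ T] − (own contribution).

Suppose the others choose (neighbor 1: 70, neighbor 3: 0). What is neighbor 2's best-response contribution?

80

Others' total = 70. Contributing 80 brings total to 150 ≥ 150: gain V − κ_2 = 53.
Best response: 80.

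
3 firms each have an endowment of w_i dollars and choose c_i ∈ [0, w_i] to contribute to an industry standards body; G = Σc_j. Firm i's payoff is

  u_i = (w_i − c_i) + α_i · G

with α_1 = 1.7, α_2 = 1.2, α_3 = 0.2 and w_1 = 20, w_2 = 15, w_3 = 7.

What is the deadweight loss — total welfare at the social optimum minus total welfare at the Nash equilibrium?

∂u_i/∂c_i = α_i − 1, so firm i contributes w_i if α_i > 1, else 0.
α_i > 1 for i ∈ {1, 2}; NE contributions (20, 15, 0), G = 35.
W^NE = Σw_i − G^NE + (Σα_i)·G^NE = 42 + 2.1·35 = 115.5.
Planner: ∂(Σu_j)/∂c_i = Σα_j − 1 = 2.1 > 0, so everyone contributes w_i; G^SO = 42, W^SO = 42 + 2.1·42 = 130.2.
Deadweight loss = 14.7.

14.7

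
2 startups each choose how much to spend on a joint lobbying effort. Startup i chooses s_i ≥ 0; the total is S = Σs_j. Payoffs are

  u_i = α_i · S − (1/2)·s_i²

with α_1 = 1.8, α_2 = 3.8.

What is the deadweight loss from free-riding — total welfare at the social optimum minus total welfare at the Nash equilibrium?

8.84

Startup i's FOC: ∂u_i/∂s_i = α_i − s_i = 0, so s_i* = α_i.
NE contributions = (1.8, 3.8); S = 5.6.
W^NE = (Σα)·S − ½Σα_i² = 5.6² − ½·17.68 = 22.52.
Planner sets s_i = Σα_j = 5.6 for every i, so S^SO = 2·5.6 = 11.2.
W^SO = (Σα)·S^SO − ½·2·(Σα)² = (2/2)·5.6² = 31.36.
Deadweight loss = W^SO − W^NE = 8.84.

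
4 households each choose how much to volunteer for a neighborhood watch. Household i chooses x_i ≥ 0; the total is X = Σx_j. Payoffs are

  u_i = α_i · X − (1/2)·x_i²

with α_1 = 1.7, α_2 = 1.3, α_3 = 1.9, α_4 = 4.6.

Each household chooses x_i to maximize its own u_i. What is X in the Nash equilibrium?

Household i's FOC: ∂u_i/∂x_i = α_i − x_i = 0, so x_i* = α_i.
NE contributions = (1.7, 1.3, 1.9, 4.6); X = 9.5.

9.5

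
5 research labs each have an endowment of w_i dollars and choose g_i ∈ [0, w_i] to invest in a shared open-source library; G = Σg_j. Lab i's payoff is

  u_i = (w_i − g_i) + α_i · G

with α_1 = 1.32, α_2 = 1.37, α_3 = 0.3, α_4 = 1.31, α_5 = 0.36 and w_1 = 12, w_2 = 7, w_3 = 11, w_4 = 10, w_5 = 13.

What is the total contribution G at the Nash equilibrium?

29

∂u_i/∂g_i = α_i − 1, so lab i contributes w_i if α_i > 1, else 0.
α_i > 1 for i ∈ {1, 2, 4}; NE contributions (12, 7, 0, 10, 0), G = 29.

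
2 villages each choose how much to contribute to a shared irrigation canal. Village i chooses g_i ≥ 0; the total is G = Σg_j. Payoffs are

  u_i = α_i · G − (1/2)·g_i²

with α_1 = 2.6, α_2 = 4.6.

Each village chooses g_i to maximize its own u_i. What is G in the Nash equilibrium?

Village i's FOC: ∂u_i/∂g_i = α_i − g_i = 0, so g_i* = α_i.
NE contributions = (2.6, 4.6); G = 7.2.

7.2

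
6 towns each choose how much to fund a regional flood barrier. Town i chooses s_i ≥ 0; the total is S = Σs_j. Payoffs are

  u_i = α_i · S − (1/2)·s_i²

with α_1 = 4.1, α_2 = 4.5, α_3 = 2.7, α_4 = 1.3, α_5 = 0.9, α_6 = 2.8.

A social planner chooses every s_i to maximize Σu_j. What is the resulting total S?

Planner FOC: ∂(Σu_j)/∂s_i = (Σα_j) − s_i = 0, so s_i^SO = Σα_j = 16.3 for every i; S^SO = 97.8.

97.8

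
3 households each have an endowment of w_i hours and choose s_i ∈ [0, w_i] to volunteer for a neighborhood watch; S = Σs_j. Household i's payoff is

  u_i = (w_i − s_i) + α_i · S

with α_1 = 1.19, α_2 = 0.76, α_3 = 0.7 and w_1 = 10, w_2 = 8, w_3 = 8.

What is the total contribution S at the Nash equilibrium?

∂u_i/∂s_i = α_i − 1, so household i contributes w_i if α_i > 1, else 0.
α_i > 1 for i ∈ {1}; NE contributions (10, 0, 0), S = 10.

10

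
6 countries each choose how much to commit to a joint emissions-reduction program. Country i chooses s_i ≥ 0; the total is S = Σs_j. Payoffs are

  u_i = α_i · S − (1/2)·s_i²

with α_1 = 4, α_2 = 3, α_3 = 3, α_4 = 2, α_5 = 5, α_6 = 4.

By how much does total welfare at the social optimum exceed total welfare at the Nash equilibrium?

921.5

Country i's FOC: ∂u_i/∂s_i = α_i − s_i = 0, so s_i* = α_i.
NE contributions = (4, 3, 3, 2, 5, 4); S = 21.
W^NE = (Σα)·S − ½Σα_i² = 21² − ½·79 = 401.5.
Planner sets s_i = Σα_j = 21 for every i, so S^SO = 6·21 = 126.
W^SO = (Σα)·S^SO − ½·6·(Σα)² = (6/2)·21² = 1323.
Deadweight loss = W^SO − W^NE = 921.5.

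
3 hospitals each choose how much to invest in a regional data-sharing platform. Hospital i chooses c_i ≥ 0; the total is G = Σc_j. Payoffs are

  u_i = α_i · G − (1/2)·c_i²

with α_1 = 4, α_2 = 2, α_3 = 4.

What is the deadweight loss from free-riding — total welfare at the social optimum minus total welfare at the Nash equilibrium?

68

Hospital i's FOC: ∂u_i/∂c_i = α_i − c_i = 0, so c_i* = α_i.
NE contributions = (4, 2, 4); G = 10.
W^NE = (Σα)·G − ½Σα_i² = 10² − ½·36 = 82.
Planner sets c_i = Σα_j = 10 for every i, so G^SO = 3·10 = 30.
W^SO = (Σα)·G^SO − ½·3·(Σα)² = (3/2)·10² = 150.
Deadweight loss = W^SO − W^NE = 68.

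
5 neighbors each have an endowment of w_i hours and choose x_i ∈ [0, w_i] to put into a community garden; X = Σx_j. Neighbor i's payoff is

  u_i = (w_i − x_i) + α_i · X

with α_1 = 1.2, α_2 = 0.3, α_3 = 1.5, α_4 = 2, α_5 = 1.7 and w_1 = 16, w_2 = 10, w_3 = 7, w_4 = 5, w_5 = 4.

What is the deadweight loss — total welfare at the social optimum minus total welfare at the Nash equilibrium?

57

∂u_i/∂x_i = α_i − 1, so neighbor i contributes w_i if α_i > 1, else 0.
α_i > 1 for i ∈ {1, 3, 4, 5}; NE contributions (16, 0, 7, 5, 4), X = 32.
W^NE = Σw_i − X^NE + (Σα_i)·X^NE = 42 + 5.7·32 = 224.4.
Planner: ∂(Σu_j)/∂x_i = Σα_j − 1 = 5.7 > 0, so everyone contributes w_i; X^SO = 42, W^SO = 42 + 5.7·42 = 281.4.
Deadweight loss = 57.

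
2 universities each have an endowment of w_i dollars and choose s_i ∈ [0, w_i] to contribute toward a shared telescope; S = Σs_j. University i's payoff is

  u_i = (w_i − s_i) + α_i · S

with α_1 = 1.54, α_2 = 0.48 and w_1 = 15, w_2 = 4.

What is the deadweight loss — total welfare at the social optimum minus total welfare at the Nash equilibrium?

4.08

∂u_i/∂s_i = α_i − 1, so university i contributes w_i if α_i > 1, else 0.
α_i > 1 for i ∈ {1}; NE contributions (15, 0), S = 15.
W^NE = Σw_i − S^NE + (Σα_i)·S^NE = 19 + 1.02·15 = 34.3.
Planner: ∂(Σu_j)/∂s_i = Σα_j − 1 = 1.02 > 0, so everyone contributes w_i; S^SO = 19, W^SO = 19 + 1.02·19 = 38.38.
Deadweight loss = 4.08.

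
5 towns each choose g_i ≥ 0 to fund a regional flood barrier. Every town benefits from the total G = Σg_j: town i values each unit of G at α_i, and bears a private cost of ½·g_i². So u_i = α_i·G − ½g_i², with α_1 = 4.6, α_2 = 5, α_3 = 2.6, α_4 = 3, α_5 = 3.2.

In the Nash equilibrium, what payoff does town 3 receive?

Town i's FOC: ∂u_i/∂g_i = α_i − g_i = 0, so g_i* = α_i.
NE contributions = (4.6, 5, 2.6, 3, 3.2); G = 18.4.
u_3 = α_3·G − ½·(g_3)² = 2.6·18.4 − ½·2.6² = 44.46.

44.46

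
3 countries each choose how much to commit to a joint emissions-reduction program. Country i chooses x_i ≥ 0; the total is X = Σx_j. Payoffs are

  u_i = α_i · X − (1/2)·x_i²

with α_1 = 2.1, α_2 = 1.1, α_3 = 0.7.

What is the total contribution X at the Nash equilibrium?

Country i's FOC: ∂u_i/∂x_i = α_i − x_i = 0, so x_i* = α_i.
NE contributions = (2.1, 1.1, 0.7); X = 3.9.

3.9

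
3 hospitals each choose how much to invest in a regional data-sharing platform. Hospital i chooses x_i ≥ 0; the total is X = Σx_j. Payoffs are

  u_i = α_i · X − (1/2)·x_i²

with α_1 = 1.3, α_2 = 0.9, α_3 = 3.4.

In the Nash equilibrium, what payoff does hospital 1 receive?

Hospital i's FOC: ∂u_i/∂x_i = α_i − x_i = 0, so x_i* = α_i.
NE contributions = (1.3, 0.9, 3.4); X = 5.6.
u_1 = α_1·X − ½·(x_1)² = 1.3·5.6 − ½·1.3² = 6.435.

6.435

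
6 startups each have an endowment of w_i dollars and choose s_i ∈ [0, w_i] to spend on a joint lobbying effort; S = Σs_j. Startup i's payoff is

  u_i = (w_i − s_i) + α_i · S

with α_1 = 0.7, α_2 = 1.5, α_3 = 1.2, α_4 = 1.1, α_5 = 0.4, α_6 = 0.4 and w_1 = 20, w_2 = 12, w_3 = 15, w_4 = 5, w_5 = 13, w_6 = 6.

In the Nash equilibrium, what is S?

∂u_i/∂s_i = α_i − 1, so startup i contributes w_i if α_i > 1, else 0.
α_i > 1 for i ∈ {2, 3, 4}; NE contributions (0, 12, 15, 5, 0, 0), S = 32.

32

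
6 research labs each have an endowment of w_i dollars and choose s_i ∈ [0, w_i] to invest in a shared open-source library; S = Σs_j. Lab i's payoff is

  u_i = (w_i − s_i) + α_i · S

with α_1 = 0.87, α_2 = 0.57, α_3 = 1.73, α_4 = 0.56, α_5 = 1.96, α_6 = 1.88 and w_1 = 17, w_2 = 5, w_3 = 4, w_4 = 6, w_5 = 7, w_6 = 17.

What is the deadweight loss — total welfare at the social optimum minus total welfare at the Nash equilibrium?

∂u_i/∂s_i = α_i − 1, so lab i contributes w_i if α_i > 1, else 0.
α_i > 1 for i ∈ {3, 5, 6}; NE contributions (0, 0, 4, 0, 7, 17), S = 28.
W^NE = Σw_i − S^NE + (Σα_i)·S^NE = 56 + 6.57·28 = 239.96.
Planner: ∂(Σu_j)/∂s_i = Σα_j − 1 = 6.57 > 0, so everyone contributes w_i; S^SO = 56, W^SO = 56 + 6.57·56 = 423.92.
Deadweight loss = 183.96.

183.96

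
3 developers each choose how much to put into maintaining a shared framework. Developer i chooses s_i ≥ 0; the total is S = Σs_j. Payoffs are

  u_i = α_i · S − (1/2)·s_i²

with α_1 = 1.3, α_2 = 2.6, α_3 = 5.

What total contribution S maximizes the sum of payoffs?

26.7

Planner FOC: ∂(Σu_j)/∂s_i = (Σα_j) − s_i = 0, so s_i^SO = Σα_j = 8.9 for every i; S^SO = 26.7.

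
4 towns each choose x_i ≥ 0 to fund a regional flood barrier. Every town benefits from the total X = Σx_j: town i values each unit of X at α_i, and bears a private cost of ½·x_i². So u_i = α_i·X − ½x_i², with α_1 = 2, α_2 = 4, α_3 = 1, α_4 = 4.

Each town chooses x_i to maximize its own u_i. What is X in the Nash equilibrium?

Town i's FOC: ∂u_i/∂x_i = α_i − x_i = 0, so x_i* = α_i.
NE contributions = (2, 4, 1, 4); X = 11.

11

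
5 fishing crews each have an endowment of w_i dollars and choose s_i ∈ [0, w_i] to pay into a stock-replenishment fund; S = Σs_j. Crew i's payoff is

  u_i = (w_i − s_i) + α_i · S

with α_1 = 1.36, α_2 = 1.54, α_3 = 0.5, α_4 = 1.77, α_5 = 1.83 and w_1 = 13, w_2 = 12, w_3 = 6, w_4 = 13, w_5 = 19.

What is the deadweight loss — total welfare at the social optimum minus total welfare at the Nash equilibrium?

∂u_i/∂s_i = α_i − 1, so crew i contributes w_i if α_i > 1, else 0.
α_i > 1 for i ∈ {1, 2, 4, 5}; NE contributions (13, 12, 0, 13, 19), S = 57.
W^NE = Σw_i − S^NE + (Σα_i)·S^NE = 63 + 6·57 = 405.
Planner: ∂(Σu_j)/∂s_i = Σα_j − 1 = 6 > 0, so everyone contributes w_i; S^SO = 63, W^SO = 63 + 6·63 = 441.
Deadweight loss = 36.

36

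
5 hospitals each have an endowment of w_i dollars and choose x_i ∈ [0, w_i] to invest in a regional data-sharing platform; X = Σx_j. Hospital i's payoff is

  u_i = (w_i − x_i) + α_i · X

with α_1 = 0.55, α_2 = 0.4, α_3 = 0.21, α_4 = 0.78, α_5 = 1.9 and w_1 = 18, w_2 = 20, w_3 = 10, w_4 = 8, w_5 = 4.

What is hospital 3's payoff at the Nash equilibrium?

10.84

∂u_i/∂x_i = α_i − 1, so hospital i contributes w_i if α_i > 1, else 0.
α_i > 1 for i ∈ {5}; NE contributions (0, 0, 0, 0, 4), X = 4.
u_3 = (10 − 0) + 0.21·4 = 10.84.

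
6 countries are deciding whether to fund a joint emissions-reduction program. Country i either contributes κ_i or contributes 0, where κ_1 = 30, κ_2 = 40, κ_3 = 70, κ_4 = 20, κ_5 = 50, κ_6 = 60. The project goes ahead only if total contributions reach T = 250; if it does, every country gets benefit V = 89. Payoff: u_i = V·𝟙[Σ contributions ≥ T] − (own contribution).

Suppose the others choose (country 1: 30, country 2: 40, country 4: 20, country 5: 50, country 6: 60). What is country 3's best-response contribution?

Others' total = 200. Contributing 70 brings total to 270 ≥ 250: gain V − κ_3 = 19.
Best response: 70.

70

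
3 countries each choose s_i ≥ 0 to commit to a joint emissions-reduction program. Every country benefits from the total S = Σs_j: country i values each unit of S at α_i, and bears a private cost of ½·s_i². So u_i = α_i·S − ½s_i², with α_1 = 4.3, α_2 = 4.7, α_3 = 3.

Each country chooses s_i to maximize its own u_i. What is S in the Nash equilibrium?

12

Country i's FOC: ∂u_i/∂s_i = α_i − s_i = 0, so s_i* = α_i.
NE contributions = (4.3, 4.7, 3); S = 12.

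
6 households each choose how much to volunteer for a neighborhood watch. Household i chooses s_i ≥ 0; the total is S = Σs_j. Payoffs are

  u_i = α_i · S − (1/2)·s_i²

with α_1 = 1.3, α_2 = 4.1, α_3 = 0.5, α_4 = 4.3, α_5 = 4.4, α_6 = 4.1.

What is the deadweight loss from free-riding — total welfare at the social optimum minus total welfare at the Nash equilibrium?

Household i's FOC: ∂u_i/∂s_i = α_i − s_i = 0, so s_i* = α_i.
NE contributions = (1.3, 4.1, 0.5, 4.3, 4.4, 4.1); S = 18.7.
W^NE = (Σα)·S − ½Σα_i² = 18.7² − ½·73.41 = 312.985.
Planner sets s_i = Σα_j = 18.7 for every i, so S^SO = 6·18.7 = 112.2.
W^SO = (Σα)·S^SO − ½·6·(Σα)² = (6/2)·18.7² = 1049.07.
Deadweight loss = W^SO − W^NE = 736.085.

736.085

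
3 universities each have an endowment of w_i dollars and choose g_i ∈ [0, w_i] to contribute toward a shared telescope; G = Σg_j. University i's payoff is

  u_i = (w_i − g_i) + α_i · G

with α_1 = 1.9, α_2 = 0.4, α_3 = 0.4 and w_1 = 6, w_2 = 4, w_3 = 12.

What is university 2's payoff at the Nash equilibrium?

∂u_i/∂g_i = α_i − 1, so university i contributes w_i if α_i > 1, else 0.
α_i > 1 for i ∈ {1}; NE contributions (6, 0, 0), G = 6.
u_2 = (4 − 0) + 0.4·6 = 6.4.

6.4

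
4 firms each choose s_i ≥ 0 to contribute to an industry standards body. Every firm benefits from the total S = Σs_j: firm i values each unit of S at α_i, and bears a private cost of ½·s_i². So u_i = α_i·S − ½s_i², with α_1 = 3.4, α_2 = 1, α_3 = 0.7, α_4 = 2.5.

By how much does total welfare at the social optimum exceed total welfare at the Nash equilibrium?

Firm i's FOC: ∂u_i/∂s_i = α_i − s_i = 0, so s_i* = α_i.
NE contributions = (3.4, 1, 0.7, 2.5); S = 7.6.
W^NE = (Σα)·S − ½Σα_i² = 7.6² − ½·19.3 = 48.11.
Planner sets s_i = Σα_j = 7.6 for every i, so S^SO = 4·7.6 = 30.4.
W^SO = (Σα)·S^SO − ½·4·(Σα)² = (4/2)·7.6² = 115.52.
Deadweight loss = W^SO − W^NE = 67.41.

67.41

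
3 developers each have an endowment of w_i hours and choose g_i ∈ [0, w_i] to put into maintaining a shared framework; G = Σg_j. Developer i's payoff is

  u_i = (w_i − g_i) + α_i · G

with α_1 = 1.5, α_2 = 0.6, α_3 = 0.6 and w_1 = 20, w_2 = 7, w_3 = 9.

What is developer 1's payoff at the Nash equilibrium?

30

∂u_i/∂g_i = α_i − 1, so developer i contributes w_i if α_i > 1, else 0.
α_i > 1 for i ∈ {1}; NE contributions (20, 0, 0), G = 20.
u_1 = (20 − 20) + 1.5·20 = 30.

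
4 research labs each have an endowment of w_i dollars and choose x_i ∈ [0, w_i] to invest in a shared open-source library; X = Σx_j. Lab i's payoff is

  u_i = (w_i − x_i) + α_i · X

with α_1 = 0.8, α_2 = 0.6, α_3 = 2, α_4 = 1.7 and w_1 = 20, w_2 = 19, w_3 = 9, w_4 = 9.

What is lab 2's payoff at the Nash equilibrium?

∂u_i/∂x_i = α_i − 1, so lab i contributes w_i if α_i > 1, else 0.
α_i > 1 for i ∈ {3, 4}; NE contributions (0, 0, 9, 9), X = 18.
u_2 = (19 − 0) + 0.6·18 = 29.8.

29.8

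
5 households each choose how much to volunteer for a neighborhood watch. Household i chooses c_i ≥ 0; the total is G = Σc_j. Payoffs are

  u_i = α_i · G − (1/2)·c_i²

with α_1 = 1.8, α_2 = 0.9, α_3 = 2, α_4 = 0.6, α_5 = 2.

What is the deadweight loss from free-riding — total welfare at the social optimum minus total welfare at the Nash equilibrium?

Household i's FOC: ∂u_i/∂c_i = α_i − c_i = 0, so c_i* = α_i.
NE contributions = (1.8, 0.9, 2, 0.6, 2); G = 7.3.
W^NE = (Σα)·G − ½Σα_i² = 7.3² − ½·12.41 = 47.085.
Planner sets c_i = Σα_j = 7.3 for every i, so G^SO = 5·7.3 = 36.5.
W^SO = (Σα)·G^SO − ½·5·(Σα)² = (5/2)·7.3² = 133.225.
Deadweight loss = W^SO − W^NE = 86.14.

86.14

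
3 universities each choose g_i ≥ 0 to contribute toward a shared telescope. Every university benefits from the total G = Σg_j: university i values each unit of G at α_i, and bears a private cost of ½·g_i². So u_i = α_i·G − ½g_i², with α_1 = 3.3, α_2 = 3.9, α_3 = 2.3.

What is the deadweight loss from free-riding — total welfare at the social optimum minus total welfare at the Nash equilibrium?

University i's FOC: ∂u_i/∂g_i = α_i − g_i = 0, so g_i* = α_i.
NE contributions = (3.3, 3.9, 2.3); G = 9.5.
W^NE = (Σα)·G − ½Σα_i² = 9.5² − ½·31.39 = 74.555.
Planner sets g_i = Σα_j = 9.5 for every i, so G^SO = 3·9.5 = 28.5.
W^SO = (Σα)·G^SO − ½·3·(Σα)² = (3/2)·9.5² = 135.375.
Deadweight loss = W^SO − W^NE = 60.82.

60.82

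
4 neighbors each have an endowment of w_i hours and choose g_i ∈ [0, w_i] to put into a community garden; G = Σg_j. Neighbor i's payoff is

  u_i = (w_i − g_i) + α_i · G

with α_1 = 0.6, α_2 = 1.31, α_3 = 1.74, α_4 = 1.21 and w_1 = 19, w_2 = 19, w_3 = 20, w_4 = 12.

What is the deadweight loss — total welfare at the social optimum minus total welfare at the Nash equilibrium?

73.34

∂u_i/∂g_i = α_i − 1, so neighbor i contributes w_i if α_i > 1, else 0.
α_i > 1 for i ∈ {2, 3, 4}; NE contributions (0, 19, 20, 12), G = 51.
W^NE = Σw_i − G^NE + (Σα_i)·G^NE = 70 + 3.86·51 = 266.86.
Planner: ∂(Σu_j)/∂g_i = Σα_j − 1 = 3.86 > 0, so everyone contributes w_i; G^SO = 70, W^SO = 70 + 3.86·70 = 340.2.
Deadweight loss = 73.34.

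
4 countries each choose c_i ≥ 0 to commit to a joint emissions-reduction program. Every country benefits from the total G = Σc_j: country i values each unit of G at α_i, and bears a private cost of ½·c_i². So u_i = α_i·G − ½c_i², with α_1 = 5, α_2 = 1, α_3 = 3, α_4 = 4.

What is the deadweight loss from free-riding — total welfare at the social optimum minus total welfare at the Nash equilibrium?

Country i's FOC: ∂u_i/∂c_i = α_i − c_i = 0, so c_i* = α_i.
NE contributions = (5, 1, 3, 4); G = 13.
W^NE = (Σα)·G − ½Σα_i² = 13² − ½·51 = 143.5.
Planner sets c_i = Σα_j = 13 for every i, so G^SO = 4·13 = 52.
W^SO = (Σα)·G^SO − ½·4·(Σα)² = (4/2)·13² = 338.
Deadweight loss = W^SO − W^NE = 194.5.

194.5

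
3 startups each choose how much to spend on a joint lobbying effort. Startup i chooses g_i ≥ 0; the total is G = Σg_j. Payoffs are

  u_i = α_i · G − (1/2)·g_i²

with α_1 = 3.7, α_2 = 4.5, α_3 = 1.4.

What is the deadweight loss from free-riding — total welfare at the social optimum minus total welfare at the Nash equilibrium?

Startup i's FOC: ∂u_i/∂g_i = α_i − g_i = 0, so g_i* = α_i.
NE contributions = (3.7, 4.5, 1.4); G = 9.6.
W^NE = (Σα)·G − ½Σα_i² = 9.6² − ½·35.9 = 74.21.
Planner sets g_i = Σα_j = 9.6 for every i, so G^SO = 3·9.6 = 28.8.
W^SO = (Σα)·G^SO − ½·3·(Σα)² = (3/2)·9.6² = 138.24.
Deadweight loss = W^SO − W^NE = 64.03.

64.03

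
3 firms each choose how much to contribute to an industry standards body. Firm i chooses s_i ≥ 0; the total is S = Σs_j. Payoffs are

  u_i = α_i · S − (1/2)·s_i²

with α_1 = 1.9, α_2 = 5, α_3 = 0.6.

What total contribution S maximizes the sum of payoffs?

Planner FOC: ∂(Σu_j)/∂s_i = (Σα_j) − s_i = 0, so s_i^SO = Σα_j = 7.5 for every i; S^SO = 22.5.

22.5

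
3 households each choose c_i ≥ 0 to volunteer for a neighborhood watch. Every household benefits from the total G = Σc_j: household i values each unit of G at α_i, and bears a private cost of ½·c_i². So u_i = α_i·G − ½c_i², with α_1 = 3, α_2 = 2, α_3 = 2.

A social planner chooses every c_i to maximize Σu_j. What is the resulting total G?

21

Planner FOC: ∂(Σu_j)/∂c_i = (Σα_j) − c_i = 0, so c_i^SO = Σα_j = 7 for every i; G^SO = 21.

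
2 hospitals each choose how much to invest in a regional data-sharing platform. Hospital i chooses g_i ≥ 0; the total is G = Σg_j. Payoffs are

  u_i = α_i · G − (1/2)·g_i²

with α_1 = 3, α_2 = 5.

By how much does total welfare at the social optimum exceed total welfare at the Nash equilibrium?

17

Hospital i's FOC: ∂u_i/∂g_i = α_i − g_i = 0, so g_i* = α_i.
NE contributions = (3, 5); G = 8.
W^NE = (Σα)·G − ½Σα_i² = 8² − ½·34 = 47.
Planner sets g_i = Σα_j = 8 for every i, so G^SO = 2·8 = 16.
W^SO = (Σα)·G^SO − ½·2·(Σα)² = (2/2)·8² = 64.
Deadweight loss = W^SO − W^NE = 17.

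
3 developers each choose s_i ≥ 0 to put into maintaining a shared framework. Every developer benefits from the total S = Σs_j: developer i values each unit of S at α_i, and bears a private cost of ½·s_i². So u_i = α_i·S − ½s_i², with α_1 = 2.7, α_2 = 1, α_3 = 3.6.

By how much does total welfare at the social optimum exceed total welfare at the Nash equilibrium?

37.27

Developer i's FOC: ∂u_i/∂s_i = α_i − s_i = 0, so s_i* = α_i.
NE contributions = (2.7, 1, 3.6); S = 7.3.
W^NE = (Σα)·S − ½Σα_i² = 7.3² − ½·21.25 = 42.665.
Planner sets s_i = Σα_j = 7.3 for every i, so S^SO = 3·7.3 = 21.9.
W^SO = (Σα)·S^SO − ½·3·(Σα)² = (3/2)·7.3² = 79.935.
Deadweight loss = W^SO − W^NE = 37.27.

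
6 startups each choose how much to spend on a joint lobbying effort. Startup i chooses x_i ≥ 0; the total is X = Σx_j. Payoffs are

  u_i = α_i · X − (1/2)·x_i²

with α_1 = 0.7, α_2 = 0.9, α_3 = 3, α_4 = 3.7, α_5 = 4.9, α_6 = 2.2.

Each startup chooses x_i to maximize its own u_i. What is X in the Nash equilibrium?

15.4

Startup i's FOC: ∂u_i/∂x_i = α_i − x_i = 0, so x_i* = α_i.
NE contributions = (0.7, 0.9, 3, 3.7, 4.9, 2.2); X = 15.4.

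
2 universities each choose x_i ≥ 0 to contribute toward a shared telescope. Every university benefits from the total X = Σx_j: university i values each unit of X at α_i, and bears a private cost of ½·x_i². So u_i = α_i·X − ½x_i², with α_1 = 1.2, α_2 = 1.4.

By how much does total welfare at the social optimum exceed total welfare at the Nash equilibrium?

1.7

University i's FOC: ∂u_i/∂x_i = α_i − x_i = 0, so x_i* = α_i.
NE contributions = (1.2, 1.4); X = 2.6.
W^NE = (Σα)·X − ½Σα_i² = 2.6² − ½·3.4 = 5.06.
Planner sets x_i = Σα_j = 2.6 for every i, so X^SO = 2·2.6 = 5.2.
W^SO = (Σα)·X^SO − ½·2·(Σα)² = (2/2)·2.6² = 6.76.
Deadweight loss = W^SO − W^NE = 1.7.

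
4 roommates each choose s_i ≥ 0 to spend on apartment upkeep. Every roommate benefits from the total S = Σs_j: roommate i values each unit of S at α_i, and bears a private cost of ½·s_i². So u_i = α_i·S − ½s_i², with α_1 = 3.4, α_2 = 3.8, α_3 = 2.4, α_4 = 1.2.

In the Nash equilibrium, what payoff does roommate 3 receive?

23.04

Roommate i's FOC: ∂u_i/∂s_i = α_i − s_i = 0, so s_i* = α_i.
NE contributions = (3.4, 3.8, 2.4, 1.2); S = 10.8.
u_3 = α_3·S − ½·(s_3)² = 2.4·10.8 − ½·2.4² = 23.04.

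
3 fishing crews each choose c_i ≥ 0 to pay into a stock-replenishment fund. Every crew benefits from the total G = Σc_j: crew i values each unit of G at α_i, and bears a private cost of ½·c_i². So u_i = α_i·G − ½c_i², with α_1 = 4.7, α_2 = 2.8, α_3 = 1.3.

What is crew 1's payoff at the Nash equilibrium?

30.315

Crew i's FOC: ∂u_i/∂c_i = α_i − c_i = 0, so c_i* = α_i.
NE contributions = (4.7, 2.8, 1.3); G = 8.8.
u_1 = α_1·G − ½·(c_1)² = 4.7·8.8 − ½·4.7² = 30.315.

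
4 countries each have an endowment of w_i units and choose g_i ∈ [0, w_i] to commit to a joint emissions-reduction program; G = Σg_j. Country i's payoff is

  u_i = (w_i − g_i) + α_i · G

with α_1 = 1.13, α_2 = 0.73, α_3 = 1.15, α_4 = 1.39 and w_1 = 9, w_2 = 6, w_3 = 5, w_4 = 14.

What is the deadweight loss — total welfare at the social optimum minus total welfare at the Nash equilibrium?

20.4

∂u_i/∂g_i = α_i − 1, so country i contributes w_i if α_i > 1, else 0.
α_i > 1 for i ∈ {1, 3, 4}; NE contributions (9, 0, 5, 14), G = 28.
W^NE = Σw_i − G^NE + (Σα_i)·G^NE = 34 + 3.4·28 = 129.2.
Planner: ∂(Σu_j)/∂g_i = Σα_j − 1 = 3.4 > 0, so everyone contributes w_i; G^SO = 34, W^SO = 34 + 3.4·34 = 149.6.
Deadweight loss = 20.4.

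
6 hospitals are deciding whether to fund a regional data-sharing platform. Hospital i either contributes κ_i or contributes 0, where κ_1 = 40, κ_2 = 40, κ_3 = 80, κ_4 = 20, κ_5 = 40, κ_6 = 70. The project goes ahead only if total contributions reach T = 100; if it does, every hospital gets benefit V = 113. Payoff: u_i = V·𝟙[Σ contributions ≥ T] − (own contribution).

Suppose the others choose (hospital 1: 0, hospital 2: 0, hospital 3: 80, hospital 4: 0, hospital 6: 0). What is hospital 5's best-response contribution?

40

Others' total = 80. Contributing 40 brings total to 120 ≥ 100: gain V − κ_5 = 73.
Best response: 40.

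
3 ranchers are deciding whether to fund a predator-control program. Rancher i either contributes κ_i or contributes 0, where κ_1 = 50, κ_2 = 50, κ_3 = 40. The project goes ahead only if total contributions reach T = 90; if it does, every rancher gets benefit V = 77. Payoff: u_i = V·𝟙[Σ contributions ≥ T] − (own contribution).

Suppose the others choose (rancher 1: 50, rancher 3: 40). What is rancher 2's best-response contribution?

Others' total = 90 ≥ 90; contributing adds cost 50 for no extra benefit.
Best response: 0.

0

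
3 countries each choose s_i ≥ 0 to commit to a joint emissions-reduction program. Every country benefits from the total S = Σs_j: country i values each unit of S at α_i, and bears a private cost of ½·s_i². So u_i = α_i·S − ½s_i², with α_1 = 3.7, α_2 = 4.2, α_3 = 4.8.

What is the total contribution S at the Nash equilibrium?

Country i's FOC: ∂u_i/∂s_i = α_i − s_i = 0, so s_i* = α_i.
NE contributions = (3.7, 4.2, 4.8); S = 12.7.

12.7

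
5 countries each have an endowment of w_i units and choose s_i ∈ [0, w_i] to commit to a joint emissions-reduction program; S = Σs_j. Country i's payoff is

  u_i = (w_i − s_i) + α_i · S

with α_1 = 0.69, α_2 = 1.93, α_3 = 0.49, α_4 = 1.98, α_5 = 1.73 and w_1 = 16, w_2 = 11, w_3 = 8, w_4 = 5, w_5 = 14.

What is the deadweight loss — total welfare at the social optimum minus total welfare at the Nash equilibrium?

139.68

∂u_i/∂s_i = α_i − 1, so country i contributes w_i if α_i > 1, else 0.
α_i > 1 for i ∈ {2, 4, 5}; NE contributions (0, 11, 0, 5, 14), S = 30.
W^NE = Σw_i − S^NE + (Σα_i)·S^NE = 54 + 5.82·30 = 228.6.
Planner: ∂(Σu_j)/∂s_i = Σα_j − 1 = 5.82 > 0, so everyone contributes w_i; S^SO = 54, W^SO = 54 + 5.82·54 = 368.28.
Deadweight loss = 139.68.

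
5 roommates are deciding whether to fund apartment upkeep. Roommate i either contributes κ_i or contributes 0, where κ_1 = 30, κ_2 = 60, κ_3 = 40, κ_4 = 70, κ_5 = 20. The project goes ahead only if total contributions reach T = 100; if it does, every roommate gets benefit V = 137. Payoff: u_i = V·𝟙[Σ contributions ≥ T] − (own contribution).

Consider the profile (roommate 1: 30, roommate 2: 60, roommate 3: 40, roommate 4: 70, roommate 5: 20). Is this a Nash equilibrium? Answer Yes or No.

Total = 220 ≥ 100: provided.
Roommate 1 (pledges 30, payoff 107): dropping to 0 → total 190, payoff 137. Profitable deviation.

No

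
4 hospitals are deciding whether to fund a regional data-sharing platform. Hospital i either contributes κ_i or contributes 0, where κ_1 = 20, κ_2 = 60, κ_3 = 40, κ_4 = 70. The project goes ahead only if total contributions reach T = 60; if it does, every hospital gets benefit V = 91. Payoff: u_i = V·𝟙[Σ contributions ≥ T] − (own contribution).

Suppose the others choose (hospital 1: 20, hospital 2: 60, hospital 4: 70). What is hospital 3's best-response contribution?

Others' total = 150 ≥ 60; contributing adds cost 40 for no extra benefit.
Best response: 0.

0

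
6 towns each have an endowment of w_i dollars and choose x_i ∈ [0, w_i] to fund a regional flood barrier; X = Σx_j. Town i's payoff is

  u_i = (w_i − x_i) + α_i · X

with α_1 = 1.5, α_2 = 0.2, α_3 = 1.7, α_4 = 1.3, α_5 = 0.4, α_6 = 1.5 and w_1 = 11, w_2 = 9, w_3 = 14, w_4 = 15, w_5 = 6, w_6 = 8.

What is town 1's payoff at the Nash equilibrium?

∂u_i/∂x_i = α_i − 1, so town i contributes w_i if α_i > 1, else 0.
α_i > 1 for i ∈ {1, 3, 4, 6}; NE contributions (11, 0, 14, 15, 0, 8), X = 48.
u_1 = (11 − 11) + 1.5·48 = 72.

72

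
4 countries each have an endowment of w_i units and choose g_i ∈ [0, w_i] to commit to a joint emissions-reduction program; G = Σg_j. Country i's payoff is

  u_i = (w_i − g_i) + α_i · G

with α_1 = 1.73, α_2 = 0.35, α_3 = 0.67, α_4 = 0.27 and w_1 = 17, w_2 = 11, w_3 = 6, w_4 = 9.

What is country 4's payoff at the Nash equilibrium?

∂u_i/∂g_i = α_i − 1, so country i contributes w_i if α_i > 1, else 0.
α_i > 1 for i ∈ {1}; NE contributions (17, 0, 0, 0), G = 17.
u_4 = (9 − 0) + 0.27·17 = 13.59.

13.59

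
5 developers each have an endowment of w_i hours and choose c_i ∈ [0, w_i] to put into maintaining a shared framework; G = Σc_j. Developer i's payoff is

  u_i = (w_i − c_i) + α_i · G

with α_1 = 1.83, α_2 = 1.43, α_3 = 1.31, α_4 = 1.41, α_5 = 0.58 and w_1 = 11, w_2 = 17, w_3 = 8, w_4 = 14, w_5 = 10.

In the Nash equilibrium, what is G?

∂u_i/∂c_i = α_i − 1, so developer i contributes w_i if α_i > 1, else 0.
α_i > 1 for i ∈ {1, 2, 3, 4}; NE contributions (11, 17, 8, 14, 0), G = 50.

50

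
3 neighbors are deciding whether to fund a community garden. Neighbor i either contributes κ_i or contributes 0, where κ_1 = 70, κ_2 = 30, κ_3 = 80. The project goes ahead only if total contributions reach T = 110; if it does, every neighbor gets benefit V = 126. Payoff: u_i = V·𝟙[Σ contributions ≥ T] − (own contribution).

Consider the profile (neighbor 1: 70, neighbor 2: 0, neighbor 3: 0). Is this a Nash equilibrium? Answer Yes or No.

Total = 70 < 110: not provided.
Neighbor 1 (pledges 70, payoff -70): dropping to 0 → total 0, payoff 0. Profitable deviation.

No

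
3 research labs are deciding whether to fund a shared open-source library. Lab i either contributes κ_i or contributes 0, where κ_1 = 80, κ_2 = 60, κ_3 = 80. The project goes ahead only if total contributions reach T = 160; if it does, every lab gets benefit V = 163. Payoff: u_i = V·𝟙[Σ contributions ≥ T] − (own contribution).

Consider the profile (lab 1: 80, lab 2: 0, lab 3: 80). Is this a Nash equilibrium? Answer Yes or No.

Total = 160 ≥ 160: provided.
Lab 1 (pledges 80, payoff 83): dropping to 0 → total 80, payoff 0. No gain.
Lab 2 (pledges 0, payoff 163): pledging 60 → total 220, payoff 103. No gain.
Lab 3 (pledges 80, payoff 83): dropping to 0 → total 80, payoff 0. No gain.

Yes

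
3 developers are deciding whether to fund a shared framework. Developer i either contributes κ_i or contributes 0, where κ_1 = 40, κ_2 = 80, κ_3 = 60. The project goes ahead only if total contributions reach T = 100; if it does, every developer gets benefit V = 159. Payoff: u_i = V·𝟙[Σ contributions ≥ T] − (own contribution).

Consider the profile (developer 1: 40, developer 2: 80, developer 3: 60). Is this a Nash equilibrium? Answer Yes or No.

Total = 180 ≥ 100: provided.
Developer 1 (pledges 40, payoff 119): dropping to 0 → total 140, payoff 159. Profitable deviation.

No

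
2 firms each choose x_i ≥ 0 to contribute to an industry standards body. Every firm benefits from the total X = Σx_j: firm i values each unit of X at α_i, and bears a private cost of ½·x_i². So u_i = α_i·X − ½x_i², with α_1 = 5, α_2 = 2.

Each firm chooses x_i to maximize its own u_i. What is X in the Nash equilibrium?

7

Firm i's FOC: ∂u_i/∂x_i = α_i − x_i = 0, so x_i* = α_i.
NE contributions = (5, 2); X = 7.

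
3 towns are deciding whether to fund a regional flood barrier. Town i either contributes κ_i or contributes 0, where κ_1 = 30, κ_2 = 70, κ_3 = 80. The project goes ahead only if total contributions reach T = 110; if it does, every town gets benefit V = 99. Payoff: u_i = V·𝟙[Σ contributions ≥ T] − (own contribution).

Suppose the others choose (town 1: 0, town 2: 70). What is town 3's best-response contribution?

80

Others' total = 70. Contributing 80 brings total to 150 ≥ 110: gain V − κ_3 = 19.
Best response: 80.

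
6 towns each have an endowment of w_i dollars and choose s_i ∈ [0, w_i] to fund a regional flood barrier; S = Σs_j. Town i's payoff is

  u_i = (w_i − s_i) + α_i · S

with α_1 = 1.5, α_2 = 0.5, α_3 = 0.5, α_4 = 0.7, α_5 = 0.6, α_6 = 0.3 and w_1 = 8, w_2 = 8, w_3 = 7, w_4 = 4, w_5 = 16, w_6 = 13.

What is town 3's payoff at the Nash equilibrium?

11

∂u_i/∂s_i = α_i − 1, so town i contributes w_i if α_i > 1, else 0.
α_i > 1 for i ∈ {1}; NE contributions (8, 0, 0, 0, 0, 0), S = 8.
u_3 = (7 − 0) + 0.5·8 = 11.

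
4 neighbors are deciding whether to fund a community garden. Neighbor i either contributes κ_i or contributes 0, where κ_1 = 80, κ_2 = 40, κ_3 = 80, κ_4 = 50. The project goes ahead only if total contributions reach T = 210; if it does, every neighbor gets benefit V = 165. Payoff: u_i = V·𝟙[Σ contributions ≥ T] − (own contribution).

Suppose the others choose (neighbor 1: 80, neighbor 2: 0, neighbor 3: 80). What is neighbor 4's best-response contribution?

50

Others' total = 160. Contributing 50 brings total to 210 ≥ 210: gain V − κ_4 = 115.
Best response: 50.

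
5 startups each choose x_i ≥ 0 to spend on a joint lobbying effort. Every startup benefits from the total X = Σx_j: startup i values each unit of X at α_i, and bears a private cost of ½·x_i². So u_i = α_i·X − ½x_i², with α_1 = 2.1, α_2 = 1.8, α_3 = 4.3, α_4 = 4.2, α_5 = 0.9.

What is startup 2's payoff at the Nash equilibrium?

22.32

Startup i's FOC: ∂u_i/∂x_i = α_i − x_i = 0, so x_i* = α_i.
NE contributions = (2.1, 1.8, 4.3, 4.2, 0.9); X = 13.3.
u_2 = α_2·X − ½·(x_2)² = 1.8·13.3 − ½·1.8² = 22.32.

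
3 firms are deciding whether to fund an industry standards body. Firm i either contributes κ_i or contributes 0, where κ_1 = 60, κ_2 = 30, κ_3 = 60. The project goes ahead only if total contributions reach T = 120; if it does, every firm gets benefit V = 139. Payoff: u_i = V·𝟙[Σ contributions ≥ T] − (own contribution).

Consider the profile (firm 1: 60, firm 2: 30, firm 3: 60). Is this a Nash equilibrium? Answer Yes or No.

Total = 150 ≥ 120: provided.
Firm 1 (pledges 60, payoff 79): dropping to 0 → total 90, payoff 0. No gain.
Firm 2 (pledges 30, payoff 109): dropping to 0 → total 120, payoff 139. Profitable deviation.

No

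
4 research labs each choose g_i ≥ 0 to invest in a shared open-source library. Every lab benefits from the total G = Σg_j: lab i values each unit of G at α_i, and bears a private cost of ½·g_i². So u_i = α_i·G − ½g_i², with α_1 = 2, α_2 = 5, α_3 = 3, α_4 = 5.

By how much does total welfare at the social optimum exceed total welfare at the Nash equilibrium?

256.5

Lab i's FOC: ∂u_i/∂g_i = α_i − g_i = 0, so g_i* = α_i.
NE contributions = (2, 5, 3, 5); G = 15.
W^NE = (Σα)·G − ½Σα_i² = 15² − ½·63 = 193.5.
Planner sets g_i = Σα_j = 15 for every i, so G^SO = 4·15 = 60.
W^SO = (Σα)·G^SO − ½·4·(Σα)² = (4/2)·15² = 450.
Deadweight loss = W^SO − W^NE = 256.5.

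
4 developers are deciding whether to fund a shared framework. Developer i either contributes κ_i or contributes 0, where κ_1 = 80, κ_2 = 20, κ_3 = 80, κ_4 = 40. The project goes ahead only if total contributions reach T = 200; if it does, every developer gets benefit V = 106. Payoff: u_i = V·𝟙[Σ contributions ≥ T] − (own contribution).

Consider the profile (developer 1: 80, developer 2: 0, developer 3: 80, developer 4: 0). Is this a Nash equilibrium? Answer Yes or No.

Total = 160 < 200: not provided.
Developer 1 (pledges 80, payoff -80): dropping to 0 → total 80, payoff 0. Profitable deviation.

No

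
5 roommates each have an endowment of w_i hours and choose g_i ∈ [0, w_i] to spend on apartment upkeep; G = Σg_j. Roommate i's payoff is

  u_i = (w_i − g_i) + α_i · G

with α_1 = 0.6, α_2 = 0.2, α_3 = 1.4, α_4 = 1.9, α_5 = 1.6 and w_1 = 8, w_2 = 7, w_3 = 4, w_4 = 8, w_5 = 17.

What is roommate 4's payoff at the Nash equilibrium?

55.1

∂u_i/∂g_i = α_i − 1, so roommate i contributes w_i if α_i > 1, else 0.
α_i > 1 for i ∈ {3, 4, 5}; NE contributions (0, 0, 4, 8, 17), G = 29.
u_4 = (8 − 8) + 1.9·29 = 55.1.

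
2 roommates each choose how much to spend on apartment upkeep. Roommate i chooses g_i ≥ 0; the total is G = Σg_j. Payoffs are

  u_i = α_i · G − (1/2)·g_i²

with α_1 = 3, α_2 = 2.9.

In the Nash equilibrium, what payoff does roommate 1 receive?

13.2

Roommate i's FOC: ∂u_i/∂g_i = α_i − g_i = 0, so g_i* = α_i.
NE contributions = (3, 2.9); G = 5.9.
u_1 = α_1·G − ½·(g_1)² = 3·5.9 − ½·3² = 13.2.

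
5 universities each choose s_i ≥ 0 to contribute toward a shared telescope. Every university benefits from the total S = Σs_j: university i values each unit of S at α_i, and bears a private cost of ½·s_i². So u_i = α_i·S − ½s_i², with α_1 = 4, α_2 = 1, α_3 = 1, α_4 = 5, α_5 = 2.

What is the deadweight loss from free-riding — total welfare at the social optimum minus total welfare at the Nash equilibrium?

277

University i's FOC: ∂u_i/∂s_i = α_i − s_i = 0, so s_i* = α_i.
NE contributions = (4, 1, 1, 5, 2); S = 13.
W^NE = (Σα)·S − ½Σα_i² = 13² − ½·47 = 145.5.
Planner sets s_i = Σα_j = 13 for every i, so S^SO = 5·13 = 65.
W^SO = (Σα)·S^SO − ½·5·(Σα)² = (5/2)·13² = 422.5.
Deadweight loss = W^SO − W^NE = 277.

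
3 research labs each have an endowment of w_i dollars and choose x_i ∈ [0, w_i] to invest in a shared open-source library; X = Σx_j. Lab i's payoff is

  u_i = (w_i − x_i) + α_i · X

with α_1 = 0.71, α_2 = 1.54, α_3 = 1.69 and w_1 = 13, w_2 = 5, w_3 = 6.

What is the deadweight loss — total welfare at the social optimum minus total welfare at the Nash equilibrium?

∂u_i/∂x_i = α_i − 1, so lab i contributes w_i if α_i > 1, else 0.
α_i > 1 for i ∈ {2, 3}; NE contributions (0, 5, 6), X = 11.
W^NE = Σw_i − X^NE + (Σα_i)·X^NE = 24 + 2.94·11 = 56.34.
Planner: ∂(Σu_j)/∂x_i = Σα_j − 1 = 2.94 > 0, so everyone contributes w_i; X^SO = 24, W^SO = 24 + 2.94·24 = 94.56.
Deadweight loss = 38.22.

38.22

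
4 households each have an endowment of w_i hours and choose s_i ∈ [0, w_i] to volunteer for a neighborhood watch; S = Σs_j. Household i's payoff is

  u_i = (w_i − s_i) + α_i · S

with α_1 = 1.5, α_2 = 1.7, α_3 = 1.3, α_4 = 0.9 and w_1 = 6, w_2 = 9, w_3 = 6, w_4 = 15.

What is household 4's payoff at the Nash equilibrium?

∂u_i/∂s_i = α_i − 1, so household i contributes w_i if α_i > 1, else 0.
α_i > 1 for i ∈ {1, 2, 3}; NE contributions (6, 9, 6, 0), S = 21.
u_4 = (15 − 0) + 0.9·21 = 33.9.

33.9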